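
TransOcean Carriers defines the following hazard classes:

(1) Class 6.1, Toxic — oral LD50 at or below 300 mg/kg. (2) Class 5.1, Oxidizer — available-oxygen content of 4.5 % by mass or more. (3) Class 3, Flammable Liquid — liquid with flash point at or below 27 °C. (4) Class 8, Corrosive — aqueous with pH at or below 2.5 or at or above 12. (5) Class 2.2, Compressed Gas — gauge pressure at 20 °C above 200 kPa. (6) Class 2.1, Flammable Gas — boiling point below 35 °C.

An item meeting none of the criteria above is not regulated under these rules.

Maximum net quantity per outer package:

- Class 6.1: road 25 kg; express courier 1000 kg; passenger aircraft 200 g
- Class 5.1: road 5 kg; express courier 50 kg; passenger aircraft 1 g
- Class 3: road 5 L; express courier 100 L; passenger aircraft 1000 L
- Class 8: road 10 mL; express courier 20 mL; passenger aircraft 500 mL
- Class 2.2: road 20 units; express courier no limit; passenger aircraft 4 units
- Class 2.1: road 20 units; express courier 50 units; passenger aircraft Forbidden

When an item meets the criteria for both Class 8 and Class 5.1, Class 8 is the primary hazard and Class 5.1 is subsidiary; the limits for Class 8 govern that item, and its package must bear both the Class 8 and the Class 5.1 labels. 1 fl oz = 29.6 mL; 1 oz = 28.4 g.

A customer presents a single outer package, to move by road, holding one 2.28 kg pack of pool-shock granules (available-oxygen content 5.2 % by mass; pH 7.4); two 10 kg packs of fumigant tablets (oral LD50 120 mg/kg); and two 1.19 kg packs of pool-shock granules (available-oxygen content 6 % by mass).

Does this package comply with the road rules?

With available-oxygen content 5.2 % by mass (≥ 4.5 % by mass), the pool-shock granules fall in Class 5.1.
Oral LD50 120 mg/kg meets the Class 6.1 criterion (Toxic), so the fumigant tablets are Class 6.1.
Pool-shock granules: available-oxygen content 6 % by mass ≥ 4.5 % by mass → Class 5.1 (Oxidizer).
Total Class 5.1: 2.28 kg + (two 1.19 kg packs = 2.38 kg) = 4.66 kg.
4.66 kg ≤ 5 kg (road limit, Class 5.1) — within limit.
Class 6.1 quantity: two 10 kg packs = 20 kg.
20 kg ≤ 25 kg (road limit, Class 6.1) — within limit.
Every hazard class is within its road limit and no segregation rule is violated.

Yes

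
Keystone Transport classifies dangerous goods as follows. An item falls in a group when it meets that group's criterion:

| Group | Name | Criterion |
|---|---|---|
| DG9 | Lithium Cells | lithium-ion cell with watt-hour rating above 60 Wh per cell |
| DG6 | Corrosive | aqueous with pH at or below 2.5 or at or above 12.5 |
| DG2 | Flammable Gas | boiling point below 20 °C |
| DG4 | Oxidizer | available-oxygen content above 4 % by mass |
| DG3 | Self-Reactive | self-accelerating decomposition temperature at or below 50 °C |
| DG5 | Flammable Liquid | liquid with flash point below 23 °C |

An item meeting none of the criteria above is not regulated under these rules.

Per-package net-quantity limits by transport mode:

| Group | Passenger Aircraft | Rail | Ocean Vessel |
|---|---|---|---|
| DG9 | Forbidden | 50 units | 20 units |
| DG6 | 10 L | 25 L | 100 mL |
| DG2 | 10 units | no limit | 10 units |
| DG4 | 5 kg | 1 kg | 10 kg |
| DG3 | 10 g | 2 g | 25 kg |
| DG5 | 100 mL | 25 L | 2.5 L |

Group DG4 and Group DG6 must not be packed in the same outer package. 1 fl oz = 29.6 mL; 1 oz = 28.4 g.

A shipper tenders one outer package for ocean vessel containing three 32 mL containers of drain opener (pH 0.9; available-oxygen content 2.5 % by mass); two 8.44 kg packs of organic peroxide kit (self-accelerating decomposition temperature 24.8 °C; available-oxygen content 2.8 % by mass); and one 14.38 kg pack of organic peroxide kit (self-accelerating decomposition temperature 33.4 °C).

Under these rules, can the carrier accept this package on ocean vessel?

With pH 0.9 (≤ 2.5), the drain opener falls in Group DG6.
Organic peroxide kit: self-accelerating decomposition temperature 24.8 °C ≤ 50 °C → Group DG3 (Self-Reactive).
Self-accelerating decomposition temperature 33.4 °C meets the Group DG3 criterion (Self-Reactive), so the organic peroxide kit is Group DG3.
Group DG3 net quantity: (two 8.44 kg packs = 16.88 kg) + 14.38 kg = 31.26 kg.
31.26 kg > 25 kg (ocean vessel limit, Group DG3) — over the limit.
Group DG6 quantity: three 32 mL containers = 96 mL.
96 mL ≤ 100 mL (ocean vessel limit, Group DG6) — within limit.
The segregation rule (Group DG4 with Group DG6) does not apply to Group DG3 with Group DG6.

No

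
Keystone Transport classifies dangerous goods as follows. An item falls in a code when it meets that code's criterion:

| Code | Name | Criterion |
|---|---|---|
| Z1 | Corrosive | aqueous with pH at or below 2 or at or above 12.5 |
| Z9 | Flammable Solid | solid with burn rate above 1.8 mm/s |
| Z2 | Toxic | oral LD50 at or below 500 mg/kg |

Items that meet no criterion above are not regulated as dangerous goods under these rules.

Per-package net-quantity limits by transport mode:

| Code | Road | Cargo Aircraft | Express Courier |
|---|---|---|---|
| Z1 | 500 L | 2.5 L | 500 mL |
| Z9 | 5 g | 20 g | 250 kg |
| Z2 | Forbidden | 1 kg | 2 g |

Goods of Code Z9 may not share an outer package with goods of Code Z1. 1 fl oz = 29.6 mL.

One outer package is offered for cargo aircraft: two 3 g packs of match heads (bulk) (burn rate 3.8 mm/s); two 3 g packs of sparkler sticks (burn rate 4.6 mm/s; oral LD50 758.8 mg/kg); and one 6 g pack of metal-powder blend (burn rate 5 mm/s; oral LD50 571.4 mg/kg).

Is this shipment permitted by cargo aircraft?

Yes

Burn rate 3.8 mm/s meets the Code Z9 criterion (Flammable Solid), so the match heads (bulk) are Code Z9.
The sparkler sticks have burn rate 4.6 mm/s, which is > 1.8 mm/s, so they are Code Z9 (Flammable Solid).
The metal-powder blend has burn rate 5 mm/s, which is > 1.8 mm/s, so it is Code Z9 (Flammable Solid).
Code Z9 net quantity: (two 3 g packs = 6 g) + (two 3 g packs = 6 g) + 6 g = 18 g.
18 g ≤ 20 g (cargo aircraft limit, Code Z9) — within limit.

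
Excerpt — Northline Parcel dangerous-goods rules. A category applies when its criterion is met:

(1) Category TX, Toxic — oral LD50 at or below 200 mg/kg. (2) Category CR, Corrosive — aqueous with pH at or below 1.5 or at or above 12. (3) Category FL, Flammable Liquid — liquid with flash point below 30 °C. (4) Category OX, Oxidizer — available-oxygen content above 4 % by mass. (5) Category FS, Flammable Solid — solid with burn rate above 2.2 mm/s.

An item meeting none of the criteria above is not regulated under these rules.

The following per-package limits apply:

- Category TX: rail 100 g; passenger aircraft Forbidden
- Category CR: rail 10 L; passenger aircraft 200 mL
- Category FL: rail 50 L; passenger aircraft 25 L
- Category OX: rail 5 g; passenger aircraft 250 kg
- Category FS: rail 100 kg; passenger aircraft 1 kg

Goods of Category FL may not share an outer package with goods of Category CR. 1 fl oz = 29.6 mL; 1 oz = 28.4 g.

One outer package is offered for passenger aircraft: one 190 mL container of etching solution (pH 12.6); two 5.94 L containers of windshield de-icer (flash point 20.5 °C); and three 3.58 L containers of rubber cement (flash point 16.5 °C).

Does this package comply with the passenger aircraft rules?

No

With pH 12.6 (≥ 12), the etching solution falls in Category CR.
Windshield de-icer: flash point 20.5 °C < 30 °C → Category FL (Flammable Liquid).
Rubber cement: flash point 16.5 °C < 30 °C → Category FL (Flammable Liquid).
Total Category FL: (two 5.94 L containers = 11.88 L) + (three 3.58 L containers = 10.74 L) = 22.62 L.
22.62 L is within the passenger aircraft limit of 25 L for Category FL.
Category CR quantity: 190 mL.
190 mL ≤ 200 mL (passenger aircraft limit, Category CR) — within limit.
Category FL and Category CR may not share an outer package.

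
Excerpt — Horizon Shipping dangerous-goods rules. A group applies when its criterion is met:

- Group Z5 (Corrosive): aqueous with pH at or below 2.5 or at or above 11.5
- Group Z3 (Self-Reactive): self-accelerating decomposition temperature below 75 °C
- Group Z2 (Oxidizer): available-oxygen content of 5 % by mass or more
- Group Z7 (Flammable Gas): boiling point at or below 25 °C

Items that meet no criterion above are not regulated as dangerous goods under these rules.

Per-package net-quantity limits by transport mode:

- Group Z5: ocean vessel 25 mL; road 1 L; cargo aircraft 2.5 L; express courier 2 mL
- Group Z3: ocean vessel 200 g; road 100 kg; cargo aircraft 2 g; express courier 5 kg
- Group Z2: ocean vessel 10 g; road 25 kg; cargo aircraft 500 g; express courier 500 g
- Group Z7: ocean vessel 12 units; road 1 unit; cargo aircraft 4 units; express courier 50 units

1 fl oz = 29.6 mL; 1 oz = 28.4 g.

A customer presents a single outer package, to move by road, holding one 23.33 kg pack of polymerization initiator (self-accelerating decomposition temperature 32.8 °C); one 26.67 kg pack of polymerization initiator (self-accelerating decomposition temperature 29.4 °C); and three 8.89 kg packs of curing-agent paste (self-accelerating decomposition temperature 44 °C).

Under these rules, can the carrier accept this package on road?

The polymerization initiator has self-accelerating decomposition temperature 32.8 °C, which is < 75 °C, so it is Group Z3 (Self-Reactive).
With self-accelerating decomposition temperature 29.4 °C (< 75 °C), the polymerization initiator falls in Group Z3.
Self-accelerating decomposition temperature 44 °C meets the Group Z3 criterion (Self-Reactive), so the curing-agent paste is Group Z3.
Group Z3 net quantity: 23.33 kg + 26.67 kg + (three 8.89 kg packs = 26.67 kg) = 76.67 kg.
76.67 kg is within the road limit of 100 kg for Group Z3.

Yes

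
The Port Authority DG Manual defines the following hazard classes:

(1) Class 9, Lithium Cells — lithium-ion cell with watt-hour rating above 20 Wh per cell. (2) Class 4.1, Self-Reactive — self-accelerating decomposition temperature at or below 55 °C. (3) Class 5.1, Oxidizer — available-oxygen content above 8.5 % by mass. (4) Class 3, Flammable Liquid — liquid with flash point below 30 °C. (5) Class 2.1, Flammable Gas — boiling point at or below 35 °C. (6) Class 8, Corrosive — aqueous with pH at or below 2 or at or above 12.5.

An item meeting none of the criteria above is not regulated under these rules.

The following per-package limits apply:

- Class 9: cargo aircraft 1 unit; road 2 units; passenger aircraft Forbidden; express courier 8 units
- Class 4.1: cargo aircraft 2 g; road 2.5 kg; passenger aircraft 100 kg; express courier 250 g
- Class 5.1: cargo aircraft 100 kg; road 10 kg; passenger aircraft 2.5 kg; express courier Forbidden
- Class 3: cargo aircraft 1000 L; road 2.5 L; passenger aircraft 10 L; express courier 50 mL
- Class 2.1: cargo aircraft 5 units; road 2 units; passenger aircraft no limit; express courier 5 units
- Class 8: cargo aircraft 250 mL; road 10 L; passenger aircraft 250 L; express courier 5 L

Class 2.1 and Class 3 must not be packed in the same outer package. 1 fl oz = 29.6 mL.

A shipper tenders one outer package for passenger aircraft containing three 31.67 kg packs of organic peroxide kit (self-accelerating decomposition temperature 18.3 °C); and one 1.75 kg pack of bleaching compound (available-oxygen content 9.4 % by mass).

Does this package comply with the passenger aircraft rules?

Yes

Organic peroxide kit: self-accelerating decomposition temperature 18.3 °C ≤ 55 °C → Class 4.1 (Self-Reactive).
With available-oxygen content 9.4 % by mass (> 8.5 % by mass), the bleaching compound falls in Class 5.1.
Class 4.1 quantity: three 31.67 kg packs = 95.01 kg.
That is within the Class 4.1 passenger aircraft limit of 100 kg.
Class 5.1 quantity: 1.75 kg.
1.75 kg is within the passenger aircraft limit of 2.5 kg for Class 5.1.
The segregation rule (Class 2.1 with Class 3) does not apply to Class 4.1 with Class 5.1.
Every hazard class is within its passenger aircraft limit and no segregation rule is violated.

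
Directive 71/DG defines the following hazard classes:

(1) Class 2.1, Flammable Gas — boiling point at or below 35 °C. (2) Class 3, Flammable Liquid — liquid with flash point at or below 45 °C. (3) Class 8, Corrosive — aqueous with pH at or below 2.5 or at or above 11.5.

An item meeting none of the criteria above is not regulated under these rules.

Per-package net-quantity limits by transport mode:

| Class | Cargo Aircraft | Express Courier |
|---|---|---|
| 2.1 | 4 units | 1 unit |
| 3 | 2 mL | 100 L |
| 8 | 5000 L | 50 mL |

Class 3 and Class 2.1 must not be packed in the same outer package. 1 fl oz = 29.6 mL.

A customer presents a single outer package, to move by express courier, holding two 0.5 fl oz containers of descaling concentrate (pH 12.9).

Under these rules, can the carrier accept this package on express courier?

Yes

With pH 12.9 (≥ 11.5), the descaling concentrate falls in Class 8.
Class 8 quantity: two 0.5 fl oz containers = 29.6 mL.
That is within the Class 8 express courier limit of 50 mL.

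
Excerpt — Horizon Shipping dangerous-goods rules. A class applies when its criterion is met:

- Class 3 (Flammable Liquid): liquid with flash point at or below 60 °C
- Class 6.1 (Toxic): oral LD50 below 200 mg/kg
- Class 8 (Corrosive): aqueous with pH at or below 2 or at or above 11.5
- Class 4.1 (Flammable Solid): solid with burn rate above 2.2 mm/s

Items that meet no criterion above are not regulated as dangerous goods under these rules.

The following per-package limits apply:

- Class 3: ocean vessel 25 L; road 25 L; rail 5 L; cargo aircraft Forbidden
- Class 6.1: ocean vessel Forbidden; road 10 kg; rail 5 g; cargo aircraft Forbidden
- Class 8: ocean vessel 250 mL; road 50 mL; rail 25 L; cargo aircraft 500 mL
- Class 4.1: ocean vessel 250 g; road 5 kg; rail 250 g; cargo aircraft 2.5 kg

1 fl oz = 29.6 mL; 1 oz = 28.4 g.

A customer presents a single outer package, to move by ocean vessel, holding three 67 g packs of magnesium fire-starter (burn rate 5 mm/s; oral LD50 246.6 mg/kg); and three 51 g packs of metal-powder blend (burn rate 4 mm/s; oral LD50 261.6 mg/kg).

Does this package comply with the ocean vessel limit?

The magnesium fire-starter has burn rate 5 mm/s, which is > 2.2 mm/s, so it is Class 4.1 (Flammable Solid).
With burn rate 4 mm/s (> 2.2 mm/s), the metal-powder blend falls in Class 4.1.
Class 4.1 net quantity: (three 67 g packs = 201 g) + (three 51 g packs = 153 g) = 354 g.
354 g exceeds the ocean vessel limit of 250 g for Class 4.1.

No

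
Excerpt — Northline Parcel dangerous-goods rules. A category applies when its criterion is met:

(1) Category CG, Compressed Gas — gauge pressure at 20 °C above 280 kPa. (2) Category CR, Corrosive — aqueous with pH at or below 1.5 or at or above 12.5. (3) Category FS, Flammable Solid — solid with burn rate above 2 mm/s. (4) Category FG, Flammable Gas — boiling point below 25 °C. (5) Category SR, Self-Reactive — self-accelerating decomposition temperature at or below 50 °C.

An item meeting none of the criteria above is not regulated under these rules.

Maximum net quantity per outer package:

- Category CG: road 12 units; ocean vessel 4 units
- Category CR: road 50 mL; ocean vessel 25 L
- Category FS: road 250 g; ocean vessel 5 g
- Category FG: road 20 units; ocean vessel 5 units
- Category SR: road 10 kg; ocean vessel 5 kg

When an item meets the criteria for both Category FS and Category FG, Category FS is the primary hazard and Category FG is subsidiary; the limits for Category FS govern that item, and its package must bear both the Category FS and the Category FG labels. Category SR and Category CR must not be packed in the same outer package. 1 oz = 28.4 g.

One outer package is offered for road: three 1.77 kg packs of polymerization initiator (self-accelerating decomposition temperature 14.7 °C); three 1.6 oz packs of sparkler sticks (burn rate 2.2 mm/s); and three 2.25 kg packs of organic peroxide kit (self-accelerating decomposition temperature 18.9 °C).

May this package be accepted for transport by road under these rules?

No

With self-accelerating decomposition temperature 14.7 °C (≤ 50 °C), the polymerization initiator falls in Category SR.
Burn rate 2.2 mm/s meets the Category FS criterion (Flammable Solid), so the sparkler sticks are Category FS.
With self-accelerating decomposition temperature 18.9 °C (≤ 50 °C), the organic peroxide kit falls in Category SR.
Total Category SR: (three 1.77 kg packs = 5.31 kg) + (three 2.25 kg packs = 6.75 kg) = 12.06 kg.
12.06 kg exceeds the road limit of 10 kg for Category SR.
Category FS quantity: three 1.6 oz packs = 136.32 g.
136.32 g is within the road limit of 250 g for Category FS.
The segregation rule (Category SR with Category CR) does not apply to Category SR with Category FS.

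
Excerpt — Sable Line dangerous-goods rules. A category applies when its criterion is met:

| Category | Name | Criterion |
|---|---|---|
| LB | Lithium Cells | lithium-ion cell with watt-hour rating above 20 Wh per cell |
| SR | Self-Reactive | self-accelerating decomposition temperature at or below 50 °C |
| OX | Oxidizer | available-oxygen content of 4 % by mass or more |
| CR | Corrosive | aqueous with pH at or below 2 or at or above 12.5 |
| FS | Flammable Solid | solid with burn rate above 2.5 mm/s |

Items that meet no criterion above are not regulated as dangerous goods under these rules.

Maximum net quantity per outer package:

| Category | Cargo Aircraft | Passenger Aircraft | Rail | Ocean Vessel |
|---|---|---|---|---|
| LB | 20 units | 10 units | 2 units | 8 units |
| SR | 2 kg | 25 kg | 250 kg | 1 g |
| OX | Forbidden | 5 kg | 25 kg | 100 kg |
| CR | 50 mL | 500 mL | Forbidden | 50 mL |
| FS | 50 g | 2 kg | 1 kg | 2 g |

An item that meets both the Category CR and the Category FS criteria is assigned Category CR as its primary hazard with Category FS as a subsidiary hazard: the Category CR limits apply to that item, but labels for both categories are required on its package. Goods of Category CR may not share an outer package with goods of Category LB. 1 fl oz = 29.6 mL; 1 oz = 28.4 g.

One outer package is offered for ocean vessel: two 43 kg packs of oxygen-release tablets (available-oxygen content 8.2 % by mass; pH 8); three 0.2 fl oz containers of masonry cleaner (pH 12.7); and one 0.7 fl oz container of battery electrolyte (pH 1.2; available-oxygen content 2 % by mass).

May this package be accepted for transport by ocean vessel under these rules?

Oxygen-release tablets: available-oxygen content 8.2 % by mass ≥ 4 % by mass → Category OX (Oxidizer).
With pH 12.7 (≥ 12.5), the masonry cleaner falls in Category CR.
With pH 1.2 (≤ 2), the battery electrolyte falls in Category CR.
Category CR net quantity: (three 0.2 fl oz containers = 17.76 mL) + (one 0.7 fl oz container = 20.72 mL) = 38.48 mL.
38.48 mL is within the ocean vessel limit of 50 mL for Category CR.
Category OX quantity: two 43 kg packs = 86 kg.
86 kg is within the ocean vessel limit of 100 kg for Category OX.
The segregation rule (Category CR with Category LB) does not apply to Category CR with Category OX.
Every hazard category is within its ocean vessel limit and no segregation rule is violated.

Yes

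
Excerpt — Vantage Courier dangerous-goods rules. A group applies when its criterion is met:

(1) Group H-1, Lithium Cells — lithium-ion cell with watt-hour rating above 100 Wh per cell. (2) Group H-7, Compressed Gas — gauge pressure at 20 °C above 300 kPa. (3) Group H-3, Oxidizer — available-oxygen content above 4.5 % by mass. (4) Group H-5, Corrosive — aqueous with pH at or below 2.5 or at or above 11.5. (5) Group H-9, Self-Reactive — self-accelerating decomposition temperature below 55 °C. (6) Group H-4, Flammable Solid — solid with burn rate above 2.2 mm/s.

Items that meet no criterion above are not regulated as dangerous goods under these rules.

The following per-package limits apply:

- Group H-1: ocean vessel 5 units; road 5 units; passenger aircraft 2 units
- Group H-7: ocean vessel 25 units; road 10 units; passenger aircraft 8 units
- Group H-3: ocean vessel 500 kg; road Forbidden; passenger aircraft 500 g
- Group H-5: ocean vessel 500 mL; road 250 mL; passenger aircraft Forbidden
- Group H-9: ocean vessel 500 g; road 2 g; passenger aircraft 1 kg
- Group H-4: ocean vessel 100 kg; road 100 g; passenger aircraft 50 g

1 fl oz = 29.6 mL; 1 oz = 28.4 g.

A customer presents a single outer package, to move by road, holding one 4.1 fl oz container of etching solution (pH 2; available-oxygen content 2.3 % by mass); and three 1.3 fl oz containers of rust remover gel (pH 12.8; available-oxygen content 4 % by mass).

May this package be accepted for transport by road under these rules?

With pH 2 (≤ 2.5), the etching solution falls in Group H-5.
The rust remover gel has pH 12.8, which is ≥ 11.5, so it is Group H-5 (Corrosive).
Total Group H-5: (one 4.1 fl oz container = 121.36 mL) + (three 1.3 fl oz containers = 115.44 mL) = 236.8 mL.
236.8 mL ≤ 250 mL (road limit, Group H-5) — within limit.

Yes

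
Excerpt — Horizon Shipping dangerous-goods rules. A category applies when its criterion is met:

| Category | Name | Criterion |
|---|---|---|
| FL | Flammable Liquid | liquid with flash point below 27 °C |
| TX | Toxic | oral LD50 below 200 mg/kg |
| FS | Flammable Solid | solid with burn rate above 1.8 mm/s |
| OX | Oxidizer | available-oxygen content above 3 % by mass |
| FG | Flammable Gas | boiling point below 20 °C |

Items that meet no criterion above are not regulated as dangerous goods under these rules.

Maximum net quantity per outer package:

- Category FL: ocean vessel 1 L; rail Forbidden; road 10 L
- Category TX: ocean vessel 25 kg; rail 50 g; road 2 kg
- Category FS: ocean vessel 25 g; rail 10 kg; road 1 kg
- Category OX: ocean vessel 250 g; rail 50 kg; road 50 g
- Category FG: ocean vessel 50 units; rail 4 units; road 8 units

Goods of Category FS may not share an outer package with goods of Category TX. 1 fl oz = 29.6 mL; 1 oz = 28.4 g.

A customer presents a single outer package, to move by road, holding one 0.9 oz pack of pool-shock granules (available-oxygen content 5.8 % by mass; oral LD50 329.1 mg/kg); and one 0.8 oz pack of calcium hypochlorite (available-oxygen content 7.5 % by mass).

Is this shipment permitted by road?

Available-oxygen content 5.8 % by mass meets the Category OX criterion (Oxidizer), so the pool-shock granules are Category OX.
The calcium hypochlorite has available-oxygen content 7.5 % by mass, which is > 3 % by mass, so it is Category OX (Oxidizer).
Total Category OX: (one 0.9 oz pack = 25.56 g) + (one 0.8 oz pack = 22.72 g) = 48.28 g.
48.28 g ≤ 50 g (road limit, Category OX) — within limit.

Yes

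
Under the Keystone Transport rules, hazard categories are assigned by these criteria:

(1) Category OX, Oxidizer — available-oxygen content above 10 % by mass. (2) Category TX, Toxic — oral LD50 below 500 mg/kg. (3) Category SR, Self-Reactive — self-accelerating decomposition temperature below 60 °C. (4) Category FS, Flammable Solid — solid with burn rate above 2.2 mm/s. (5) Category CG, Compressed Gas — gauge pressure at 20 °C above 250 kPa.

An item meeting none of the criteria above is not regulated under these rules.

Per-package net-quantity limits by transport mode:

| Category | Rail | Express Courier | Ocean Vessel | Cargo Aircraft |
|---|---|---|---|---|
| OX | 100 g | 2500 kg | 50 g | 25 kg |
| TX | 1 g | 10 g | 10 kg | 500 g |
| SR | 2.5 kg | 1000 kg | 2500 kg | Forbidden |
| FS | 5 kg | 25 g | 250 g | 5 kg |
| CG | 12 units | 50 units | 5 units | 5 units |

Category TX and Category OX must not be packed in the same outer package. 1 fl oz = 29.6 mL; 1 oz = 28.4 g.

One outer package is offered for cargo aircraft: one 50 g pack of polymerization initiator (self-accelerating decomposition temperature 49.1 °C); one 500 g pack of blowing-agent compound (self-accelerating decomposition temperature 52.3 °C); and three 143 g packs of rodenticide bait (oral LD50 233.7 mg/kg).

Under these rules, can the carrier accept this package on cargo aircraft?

Polymerization initiator: self-accelerating decomposition temperature 49.1 °C < 60 °C → Category SR (Self-Reactive).
Blowing-agent compound: self-accelerating decomposition temperature 52.3 °C < 60 °C → Category SR (Self-Reactive).
The rodenticide bait has oral LD50 233.7 mg/kg, which is < 500 mg/kg, so it is Category TX (Toxic).
Category SR net quantity: 50 g + 500 g = 550 g.
By cargo aircraft, Category SR is Forbidden regardless of quantity.
Category TX quantity: three 143 g packs = 429 g.
429 g is within the cargo aircraft limit of 500 g for Category TX.
The segregation rule (Category TX with Category OX) does not apply to Category SR with Category TX.

No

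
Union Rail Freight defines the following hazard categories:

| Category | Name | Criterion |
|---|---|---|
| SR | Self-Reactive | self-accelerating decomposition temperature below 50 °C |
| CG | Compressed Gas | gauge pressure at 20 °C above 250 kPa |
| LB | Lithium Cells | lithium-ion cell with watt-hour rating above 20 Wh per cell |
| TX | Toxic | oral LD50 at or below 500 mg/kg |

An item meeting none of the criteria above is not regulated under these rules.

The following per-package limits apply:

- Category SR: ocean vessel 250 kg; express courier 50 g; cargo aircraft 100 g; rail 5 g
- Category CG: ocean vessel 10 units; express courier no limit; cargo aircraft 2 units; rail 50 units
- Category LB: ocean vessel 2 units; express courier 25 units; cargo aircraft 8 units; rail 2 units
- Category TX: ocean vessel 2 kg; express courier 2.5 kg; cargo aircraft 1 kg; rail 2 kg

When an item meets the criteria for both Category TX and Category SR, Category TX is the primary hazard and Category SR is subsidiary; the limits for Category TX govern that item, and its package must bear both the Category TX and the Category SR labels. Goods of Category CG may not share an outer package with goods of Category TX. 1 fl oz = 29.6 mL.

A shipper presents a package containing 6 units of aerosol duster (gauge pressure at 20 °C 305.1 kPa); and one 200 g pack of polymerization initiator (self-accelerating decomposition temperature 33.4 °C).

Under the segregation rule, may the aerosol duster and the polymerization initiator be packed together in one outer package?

Yes

The aerosol duster has gauge pressure at 20 °C 305.1 kPa, which is > 250 kPa, so it is Category CG (Compressed Gas).
Self-accelerating decomposition temperature 33.4 °C meets the Category SR criterion (Self-Reactive), so the polymerization initiator is Category SR.
No segregation rule bars Category CG with Category SR.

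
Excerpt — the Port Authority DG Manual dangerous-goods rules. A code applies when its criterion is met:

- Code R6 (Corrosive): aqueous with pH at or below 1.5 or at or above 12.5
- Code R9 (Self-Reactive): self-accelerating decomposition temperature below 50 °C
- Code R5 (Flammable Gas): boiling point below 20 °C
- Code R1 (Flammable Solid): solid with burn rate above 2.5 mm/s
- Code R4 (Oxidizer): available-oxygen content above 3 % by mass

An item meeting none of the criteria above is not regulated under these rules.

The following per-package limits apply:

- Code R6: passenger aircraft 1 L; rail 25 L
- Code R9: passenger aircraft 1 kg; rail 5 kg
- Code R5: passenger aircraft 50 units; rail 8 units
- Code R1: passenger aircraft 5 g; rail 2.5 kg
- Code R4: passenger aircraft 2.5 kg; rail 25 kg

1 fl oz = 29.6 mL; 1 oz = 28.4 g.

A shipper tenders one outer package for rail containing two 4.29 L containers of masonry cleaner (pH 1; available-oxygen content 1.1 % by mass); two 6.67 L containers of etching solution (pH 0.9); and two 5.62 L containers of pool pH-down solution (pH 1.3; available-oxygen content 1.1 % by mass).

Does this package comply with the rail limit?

The masonry cleaner has pH 1, which is ≤ 1.5, so it is Code R6 (Corrosive).
Etching solution: pH 0.9 ≤ 1.5 → Code R6 (Corrosive).
The pool pH-down solution has pH 1.3, which is ≤ 1.5, so it is Code R6 (Corrosive).
Total Code R6: (two 4.29 L containers = 8.58 L) + (two 6.67 L containers = 13.34 L) + (two 5.62 L containers = 11.24 L) = 33.16 L.
33.16 L > 25 L (rail limit, Code R6) — over the limit.

No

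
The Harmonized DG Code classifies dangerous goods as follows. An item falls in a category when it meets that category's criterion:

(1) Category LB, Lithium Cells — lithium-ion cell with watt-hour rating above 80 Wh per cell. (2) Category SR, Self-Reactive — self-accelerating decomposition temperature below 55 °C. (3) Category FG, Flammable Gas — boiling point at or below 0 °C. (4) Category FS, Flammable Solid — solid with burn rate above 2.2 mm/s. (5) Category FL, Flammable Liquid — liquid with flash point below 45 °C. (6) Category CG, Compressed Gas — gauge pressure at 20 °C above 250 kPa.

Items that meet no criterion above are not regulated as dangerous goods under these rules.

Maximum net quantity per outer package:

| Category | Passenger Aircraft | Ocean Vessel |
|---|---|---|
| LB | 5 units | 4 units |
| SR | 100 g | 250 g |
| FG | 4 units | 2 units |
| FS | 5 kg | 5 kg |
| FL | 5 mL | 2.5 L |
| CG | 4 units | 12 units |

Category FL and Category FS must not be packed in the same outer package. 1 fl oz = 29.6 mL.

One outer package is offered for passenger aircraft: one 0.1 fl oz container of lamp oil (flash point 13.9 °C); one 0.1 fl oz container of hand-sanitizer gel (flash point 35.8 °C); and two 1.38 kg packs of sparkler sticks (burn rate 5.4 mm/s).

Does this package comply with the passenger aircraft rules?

Lamp oil: flash point 13.9 °C < 45 °C → Category FL (Flammable Liquid).
Flash point 35.8 °C meets the Category FL criterion (Flammable Liquid), so the hand-sanitizer gel is Category FL.
With burn rate 5.4 mm/s (> 2.2 mm/s), the sparkler sticks fall in Category FS.
Total Category FL: (one 0.1 fl oz container = 2.96 mL) + (one 0.1 fl oz container = 2.96 mL) = 5.92 mL.
5.92 mL exceeds the passenger aircraft limit of 5 mL for Category FL.
Category FS quantity: two 1.38 kg packs = 2.76 kg.
2.76 kg is within the passenger aircraft limit of 5 kg for Category FS.
Category FL and Category FS may not share an outer package.

No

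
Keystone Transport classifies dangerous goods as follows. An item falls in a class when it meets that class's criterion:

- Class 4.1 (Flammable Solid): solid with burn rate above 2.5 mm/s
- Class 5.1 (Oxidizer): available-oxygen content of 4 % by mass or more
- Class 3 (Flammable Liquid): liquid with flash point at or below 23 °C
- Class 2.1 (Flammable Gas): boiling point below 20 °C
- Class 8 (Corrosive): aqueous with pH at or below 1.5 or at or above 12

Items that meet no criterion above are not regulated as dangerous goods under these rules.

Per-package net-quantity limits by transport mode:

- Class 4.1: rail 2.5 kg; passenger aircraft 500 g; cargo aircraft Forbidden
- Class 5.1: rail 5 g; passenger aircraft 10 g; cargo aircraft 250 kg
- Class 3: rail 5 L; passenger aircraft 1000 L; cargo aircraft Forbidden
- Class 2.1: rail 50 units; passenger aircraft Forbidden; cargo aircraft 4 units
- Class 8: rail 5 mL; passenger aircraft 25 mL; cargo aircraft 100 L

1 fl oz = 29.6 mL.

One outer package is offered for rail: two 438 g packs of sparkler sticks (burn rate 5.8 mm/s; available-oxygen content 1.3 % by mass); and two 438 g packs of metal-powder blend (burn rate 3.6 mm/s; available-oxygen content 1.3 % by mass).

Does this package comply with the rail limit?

Burn rate 5.8 mm/s meets the Class 4.1 criterion (Flammable Solid), so the sparkler sticks are Class 4.1.
With burn rate 3.6 mm/s (> 2.5 mm/s), the metal-powder blend falls in Class 4.1.
Class 4.1 net quantity: (two 438 g packs = 876 g) + (two 438 g packs = 876 g) = 1.752 kg.
That is within the Class 4.1 rail limit of 2.5 kg.

Yes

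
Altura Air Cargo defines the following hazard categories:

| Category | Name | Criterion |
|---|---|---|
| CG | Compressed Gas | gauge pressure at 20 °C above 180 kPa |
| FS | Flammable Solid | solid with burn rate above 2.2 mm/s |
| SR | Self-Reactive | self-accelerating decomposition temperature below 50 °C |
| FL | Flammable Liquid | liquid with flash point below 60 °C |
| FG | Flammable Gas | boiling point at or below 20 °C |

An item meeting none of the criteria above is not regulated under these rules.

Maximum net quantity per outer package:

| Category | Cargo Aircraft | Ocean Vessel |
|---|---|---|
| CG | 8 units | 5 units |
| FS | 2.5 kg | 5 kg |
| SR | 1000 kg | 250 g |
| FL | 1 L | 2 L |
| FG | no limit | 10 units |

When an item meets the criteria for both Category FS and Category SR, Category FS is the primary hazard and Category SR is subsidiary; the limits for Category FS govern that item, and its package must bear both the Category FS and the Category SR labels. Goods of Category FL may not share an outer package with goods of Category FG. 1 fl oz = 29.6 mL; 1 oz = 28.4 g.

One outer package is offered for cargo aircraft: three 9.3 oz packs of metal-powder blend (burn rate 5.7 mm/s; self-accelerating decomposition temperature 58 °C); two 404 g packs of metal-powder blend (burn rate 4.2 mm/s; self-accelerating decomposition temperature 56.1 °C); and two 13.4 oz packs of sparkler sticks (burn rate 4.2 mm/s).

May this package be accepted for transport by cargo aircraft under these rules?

Yes

The metal-powder blend has burn rate 5.7 mm/s, which is > 2.2 mm/s, so it is Category FS (Flammable Solid).
With burn rate 4.2 mm/s (> 2.2 mm/s), the metal-powder blend falls in Category FS.
The sparkler sticks have burn rate 4.2 mm/s, which is > 2.2 mm/s, so they are Category FS (Flammable Solid).
Total Category FS: (three 9.3 oz packs = 792.36 g) + (two 404 g packs = 808 g) + (two 13.4 oz packs = 761.12 g) = 2361.48 g.
2361.48 g is within the cargo aircraft limit of 2.5 kg for Category FS.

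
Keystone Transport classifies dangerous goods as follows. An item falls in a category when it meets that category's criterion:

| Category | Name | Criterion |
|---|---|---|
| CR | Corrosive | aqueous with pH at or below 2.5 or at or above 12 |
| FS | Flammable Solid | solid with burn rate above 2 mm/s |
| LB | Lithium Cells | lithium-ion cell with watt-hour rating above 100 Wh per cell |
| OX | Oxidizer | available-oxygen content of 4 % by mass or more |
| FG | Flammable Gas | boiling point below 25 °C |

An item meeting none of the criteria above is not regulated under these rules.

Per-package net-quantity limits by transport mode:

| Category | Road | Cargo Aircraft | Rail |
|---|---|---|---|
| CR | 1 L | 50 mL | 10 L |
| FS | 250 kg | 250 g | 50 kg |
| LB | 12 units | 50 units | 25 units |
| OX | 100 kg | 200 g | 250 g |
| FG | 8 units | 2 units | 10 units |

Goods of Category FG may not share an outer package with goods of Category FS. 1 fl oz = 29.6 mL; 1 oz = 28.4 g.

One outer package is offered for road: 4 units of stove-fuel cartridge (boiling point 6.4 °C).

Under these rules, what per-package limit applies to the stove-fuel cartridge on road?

The stove-fuel cartridge has boiling point 6.4 °C, which is < 25 °C, so it is Category FG (Flammable Gas).
The road limit for Category FG is 8 units.

8 units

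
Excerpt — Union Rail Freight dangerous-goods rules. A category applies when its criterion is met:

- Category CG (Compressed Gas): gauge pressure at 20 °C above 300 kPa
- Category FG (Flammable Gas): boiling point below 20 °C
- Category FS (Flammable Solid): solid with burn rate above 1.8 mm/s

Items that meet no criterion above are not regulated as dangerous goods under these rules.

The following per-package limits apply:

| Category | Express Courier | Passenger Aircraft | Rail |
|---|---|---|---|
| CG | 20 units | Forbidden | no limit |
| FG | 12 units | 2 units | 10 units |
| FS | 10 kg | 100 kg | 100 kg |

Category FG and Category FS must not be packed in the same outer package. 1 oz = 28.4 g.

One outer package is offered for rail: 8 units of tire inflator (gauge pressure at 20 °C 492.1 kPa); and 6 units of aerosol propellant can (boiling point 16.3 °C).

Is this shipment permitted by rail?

Gauge pressure at 20 °C 492.1 kPa meets the Category CG criterion (Compressed Gas), so the tire inflator is Category CG.
With boiling point 16.3 °C (< 20 °C), the aerosol propellant can falls in Category FG.
Category CG quantity: 8 units.
Category CG has no per-package limit by rail.
Category FG quantity: 6 units.
6 units is within the rail limit of 10 units for Category FG.
The segregation rule (Category FG with Category FS) does not apply to Category CG with Category FG.
Every hazard category is within its rail limit and no segregation rule is violated.

Yes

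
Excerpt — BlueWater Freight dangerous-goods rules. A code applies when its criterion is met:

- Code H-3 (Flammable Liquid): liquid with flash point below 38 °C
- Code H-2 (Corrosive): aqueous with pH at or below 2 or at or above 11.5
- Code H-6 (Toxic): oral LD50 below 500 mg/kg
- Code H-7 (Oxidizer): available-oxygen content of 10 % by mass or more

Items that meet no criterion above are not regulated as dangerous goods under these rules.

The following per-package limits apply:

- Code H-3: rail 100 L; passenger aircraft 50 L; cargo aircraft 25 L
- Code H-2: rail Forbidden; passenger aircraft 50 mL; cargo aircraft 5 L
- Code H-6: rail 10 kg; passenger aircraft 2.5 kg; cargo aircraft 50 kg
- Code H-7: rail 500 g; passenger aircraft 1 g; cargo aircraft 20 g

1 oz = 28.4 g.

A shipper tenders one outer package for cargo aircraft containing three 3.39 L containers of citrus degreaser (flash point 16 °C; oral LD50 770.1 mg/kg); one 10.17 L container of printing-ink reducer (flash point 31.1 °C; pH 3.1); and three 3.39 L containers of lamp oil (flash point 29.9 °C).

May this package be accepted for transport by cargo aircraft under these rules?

No

Citrus degreaser: flash point 16 °C < 38 °C → Code H-3 (Flammable Liquid).
Printing-ink reducer: flash point 31.1 °C < 38 °C → Code H-3 (Flammable Liquid).
Flash point 29.9 °C meets the Code H-3 criterion (Flammable Liquid), so the lamp oil is Code H-3.
Code H-3 net quantity: (three 3.39 L containers = 10.17 L) + 10.17 L + (three 3.39 L containers = 10.17 L) = 30.51 L.
30.51 L > 25 L (cargo aircraft limit, Code H-3) — over the limit.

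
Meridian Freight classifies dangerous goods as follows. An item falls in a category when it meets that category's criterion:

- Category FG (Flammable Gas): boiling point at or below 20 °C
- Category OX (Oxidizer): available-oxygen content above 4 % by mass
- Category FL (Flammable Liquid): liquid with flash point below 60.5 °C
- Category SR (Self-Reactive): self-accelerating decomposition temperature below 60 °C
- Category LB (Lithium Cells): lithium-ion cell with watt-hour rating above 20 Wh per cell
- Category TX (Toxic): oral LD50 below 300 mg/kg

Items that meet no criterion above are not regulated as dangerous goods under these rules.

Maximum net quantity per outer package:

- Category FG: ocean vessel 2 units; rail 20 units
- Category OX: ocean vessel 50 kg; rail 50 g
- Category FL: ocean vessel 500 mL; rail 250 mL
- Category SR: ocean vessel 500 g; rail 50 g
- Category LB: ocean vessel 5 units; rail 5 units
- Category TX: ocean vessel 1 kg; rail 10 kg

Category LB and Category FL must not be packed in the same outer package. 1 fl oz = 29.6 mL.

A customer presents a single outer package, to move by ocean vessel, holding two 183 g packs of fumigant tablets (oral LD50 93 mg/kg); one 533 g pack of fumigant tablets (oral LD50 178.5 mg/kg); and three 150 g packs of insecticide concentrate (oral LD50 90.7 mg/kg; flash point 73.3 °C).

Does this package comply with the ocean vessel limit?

No

The fumigant tablets have oral LD50 93 mg/kg, which is < 300 mg/kg, so they are Category TX (Toxic).
Oral LD50 178.5 mg/kg meets the Category TX criterion (Toxic), so the fumigant tablets are Category TX.
The insecticide concentrate has oral LD50 90.7 mg/kg, which is < 300 mg/kg, so it is Category TX (Toxic).
Category TX net quantity: (two 183 g packs = 366 g) + 533 g + (three 150 g packs = 450 g) = 1.349 kg.
That exceeds the Category TX ocean vessel limit of 1 kg.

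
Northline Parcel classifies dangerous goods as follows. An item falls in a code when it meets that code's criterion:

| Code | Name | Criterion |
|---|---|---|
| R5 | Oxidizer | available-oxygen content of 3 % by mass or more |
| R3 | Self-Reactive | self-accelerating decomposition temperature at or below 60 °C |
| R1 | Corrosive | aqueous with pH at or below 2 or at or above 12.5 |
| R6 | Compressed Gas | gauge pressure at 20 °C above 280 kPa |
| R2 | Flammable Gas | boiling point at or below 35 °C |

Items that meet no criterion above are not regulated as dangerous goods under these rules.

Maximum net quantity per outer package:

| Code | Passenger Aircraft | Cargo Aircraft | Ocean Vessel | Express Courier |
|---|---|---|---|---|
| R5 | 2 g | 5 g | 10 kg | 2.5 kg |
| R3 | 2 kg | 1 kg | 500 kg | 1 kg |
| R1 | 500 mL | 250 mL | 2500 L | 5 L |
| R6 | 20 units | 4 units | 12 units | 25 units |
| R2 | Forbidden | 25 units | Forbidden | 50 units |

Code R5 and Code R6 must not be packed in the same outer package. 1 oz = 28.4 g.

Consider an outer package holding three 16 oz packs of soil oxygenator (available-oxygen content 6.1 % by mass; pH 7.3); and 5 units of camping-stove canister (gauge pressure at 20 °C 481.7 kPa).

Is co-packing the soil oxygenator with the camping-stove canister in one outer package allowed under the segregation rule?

Soil oxygenator: available-oxygen content 6.1 % by mass ≥ 3 % by mass → Code R5 (Oxidizer).
The camping-stove canister has gauge pressure at 20 °C 481.7 kPa, which is > 280 kPa, so it is Code R6 (Compressed Gas).
Code R5 and Code R6 may not share an outer package.

No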